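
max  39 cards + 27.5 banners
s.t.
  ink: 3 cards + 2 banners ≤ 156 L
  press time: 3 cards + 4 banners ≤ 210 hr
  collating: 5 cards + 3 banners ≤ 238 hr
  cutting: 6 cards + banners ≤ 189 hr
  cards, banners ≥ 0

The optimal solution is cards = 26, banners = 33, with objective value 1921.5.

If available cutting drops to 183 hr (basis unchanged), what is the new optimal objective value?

1900.5

Check each constraint at x*: ink 144/156 (slack 12); press time 210/210 (tight); collating 229/238 (slack 9); cutting 189/189 (tight).
Slack constraints have shadow price 0 (complementary slackness).
The binding rows give the dual system: 3·y_press time + 6·y_cutting = 39 and 4·y_press time + 1·y_cutting = 27.5.
Solving: y_press time = 6, y_cutting = 3.5.
Δz = y_cutting·Δb = 3.5 × (-6) = -21, so new z* = 1921.5 − 21 = 1900.5.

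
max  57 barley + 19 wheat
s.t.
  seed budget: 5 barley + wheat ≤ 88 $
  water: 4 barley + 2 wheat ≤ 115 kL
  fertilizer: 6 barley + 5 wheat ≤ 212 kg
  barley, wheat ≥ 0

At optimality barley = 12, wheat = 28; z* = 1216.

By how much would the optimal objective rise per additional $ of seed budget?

Check each constraint at x*: seed budget 88/88 (tight); water 104/115 (slack 11); fertilizer 212/212 (tight).
Slack constraints have shadow price 0 (complementary slackness).
Dual feasibility on the basic columns requires 5·y_seed budget + 6·y_fertilizer = 57, 1·y_seed budget + 5·y_fertilizer = 19.
Solving: y_seed budget = 9, y_fertilizer = 2.
Shadow price of seed budget = 9.

9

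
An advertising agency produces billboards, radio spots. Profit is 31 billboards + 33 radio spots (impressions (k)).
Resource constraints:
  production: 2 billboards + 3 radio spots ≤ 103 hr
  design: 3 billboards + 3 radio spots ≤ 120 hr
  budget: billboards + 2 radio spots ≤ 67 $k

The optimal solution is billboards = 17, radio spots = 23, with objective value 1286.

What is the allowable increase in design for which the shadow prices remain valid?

34.5

Binding constraints: production, design. The basis is B = [[2,3],[3,3]] with det -3.
Per unit increase in design, x* moves by d = (1, -0.6667).
The basis stays optimal until radio spots reaches 0; allowable increase = 34.5 hr.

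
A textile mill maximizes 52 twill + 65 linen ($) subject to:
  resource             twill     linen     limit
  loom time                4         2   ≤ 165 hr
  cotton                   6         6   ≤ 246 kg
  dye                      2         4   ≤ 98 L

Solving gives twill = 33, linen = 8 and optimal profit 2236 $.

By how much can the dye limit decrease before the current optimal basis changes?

16

Binding constraints: cotton, dye. The basis is B = [[6,6],[2,4]] with det 12.
Per unit decrease in dye, x* moves by d = (0.5, -0.5).
The basis stays optimal until linen reaches 0; allowable decrease = 16 L.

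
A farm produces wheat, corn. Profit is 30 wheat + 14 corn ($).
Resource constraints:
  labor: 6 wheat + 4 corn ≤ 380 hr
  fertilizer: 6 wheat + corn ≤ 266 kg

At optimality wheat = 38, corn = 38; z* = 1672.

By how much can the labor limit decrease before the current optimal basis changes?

Binding constraints: labor, fertilizer. The basis is B = [[6,4],[6,1]] with det -18.
Per unit decrease in labor, x* moves by d = (0.0556, -0.3333).
The basis stays optimal until corn reaches 0; allowable decrease = 114 hr.

114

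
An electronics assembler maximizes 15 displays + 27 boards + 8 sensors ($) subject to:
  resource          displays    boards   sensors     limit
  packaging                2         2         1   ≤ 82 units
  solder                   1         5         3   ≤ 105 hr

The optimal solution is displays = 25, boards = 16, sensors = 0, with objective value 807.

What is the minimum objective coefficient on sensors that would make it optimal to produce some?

Check each constraint at x*: packaging 82/82 (tight); solder 105/105 (tight).
Dual feasibility on the basic columns requires 2·y_packaging + 1·y_solder = 15, 2·y_packaging + 5·y_solder = 27.
→ y_packaging = 6 and y_solder = 3.
sensors enters the basis when its profit ≥ yᵀa₃ = 6·1 + 3·3 = 15.

15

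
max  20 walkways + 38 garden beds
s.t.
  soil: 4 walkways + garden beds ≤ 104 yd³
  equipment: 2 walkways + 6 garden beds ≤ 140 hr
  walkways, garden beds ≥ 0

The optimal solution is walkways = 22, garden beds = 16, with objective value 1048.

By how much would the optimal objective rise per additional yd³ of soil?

Check each constraint at x*: soil 104/104 (tight); equipment 140/140 (tight).
Dual feasibility on the basic columns requires 4·y_soil + 2·y_equipment = 20, 1·y_soil + 6·y_equipment = 38.
Solving: y_soil = 2, y_equipment = 6.
Shadow price of soil = 2.

2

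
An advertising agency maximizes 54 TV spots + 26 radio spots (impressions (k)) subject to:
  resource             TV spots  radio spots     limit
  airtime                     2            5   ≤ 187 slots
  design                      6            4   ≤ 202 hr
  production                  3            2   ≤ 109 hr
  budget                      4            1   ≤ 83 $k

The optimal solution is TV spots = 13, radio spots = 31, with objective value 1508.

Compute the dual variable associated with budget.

Check each constraint at x*: airtime 181/187 (slack 6); design 202/202 (tight); production 101/109 (slack 8); budget 83/83 (tight).
By complementary slackness, y = 0 for the non-binding constraints.
From A_Bᵀ y = c: 6·y_design + 4·y_budget = 54; 4·y_design + 1·y_budget = 26.
Solving: y_design = 5, y_budget = 6.
Shadow price of budget = 6.

6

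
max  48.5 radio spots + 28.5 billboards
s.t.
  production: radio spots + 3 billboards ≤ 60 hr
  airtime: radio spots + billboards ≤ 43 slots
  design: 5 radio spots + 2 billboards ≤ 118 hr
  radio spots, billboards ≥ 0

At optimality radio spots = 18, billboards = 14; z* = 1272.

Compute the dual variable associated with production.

Check each constraint at x*: production 60/60 (tight); airtime 32/43 (slack 11); design 118/118 (tight).
By complementary slackness, y = 0 for the non-binding constraint.
From A_Bᵀ y = c: 1·y_production + 5·y_design = 48.5; 3·y_production + 2·y_design = 28.5.
→ y_production = 3.5 and y_design = 9.
Shadow price of production = 3.5.

3.5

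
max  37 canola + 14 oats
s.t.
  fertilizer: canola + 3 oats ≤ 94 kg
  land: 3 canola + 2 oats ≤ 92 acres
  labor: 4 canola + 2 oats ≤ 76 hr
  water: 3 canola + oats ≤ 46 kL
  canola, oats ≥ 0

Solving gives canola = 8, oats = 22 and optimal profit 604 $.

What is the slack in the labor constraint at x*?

0

labor used = 4·8 + 2·22 = 76; slack = 76 − 76 = 0.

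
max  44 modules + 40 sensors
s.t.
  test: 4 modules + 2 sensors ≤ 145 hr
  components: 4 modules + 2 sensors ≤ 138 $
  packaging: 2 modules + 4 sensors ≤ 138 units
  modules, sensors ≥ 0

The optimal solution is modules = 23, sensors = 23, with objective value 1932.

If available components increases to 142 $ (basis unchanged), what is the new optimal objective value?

1964

Check each constraint at x*: test 138/145 (slack 7); components 138/138 (tight); packaging 138/138 (tight).
Since test is not tight, its dual is 0.
The binding rows give the dual system: 4·y_components + 2·y_packaging = 44 and 2·y_components + 4·y_packaging = 40.
Solving: y_components = 8, y_packaging = 6.
Δz = y_components·Δb = 8 × (4) = 32, so new z* = 1932 + 32 = 1964.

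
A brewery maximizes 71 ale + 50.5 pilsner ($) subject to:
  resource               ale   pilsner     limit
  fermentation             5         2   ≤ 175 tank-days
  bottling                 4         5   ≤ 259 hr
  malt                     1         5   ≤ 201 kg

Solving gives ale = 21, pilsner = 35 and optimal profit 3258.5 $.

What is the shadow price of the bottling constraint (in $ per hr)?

6.5

At the optimum: fermentation uses 175 of 175 (binding); bottling uses 259 of 259 (binding); malt uses 196 of 201 (slack = 5).
Slack constraints have shadow price 0 (complementary slackness).
From A_Bᵀ y = c: 5·y_fermentation + 4·y_bottling = 71; 2·y_fermentation + 5·y_bottling = 50.5.
→ y_fermentation = 9 and y_bottling = 6.5.
Shadow price of bottling = 6.5.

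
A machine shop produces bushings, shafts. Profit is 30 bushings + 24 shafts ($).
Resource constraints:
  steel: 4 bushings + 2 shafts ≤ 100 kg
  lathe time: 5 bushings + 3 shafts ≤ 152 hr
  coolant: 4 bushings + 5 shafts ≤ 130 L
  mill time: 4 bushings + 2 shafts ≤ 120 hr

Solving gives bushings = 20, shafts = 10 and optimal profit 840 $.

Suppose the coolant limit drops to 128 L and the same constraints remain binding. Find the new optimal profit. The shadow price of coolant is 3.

834

Δb = -2, so new z* = 840 + (3)·(-2) = 840 − 6 = 834.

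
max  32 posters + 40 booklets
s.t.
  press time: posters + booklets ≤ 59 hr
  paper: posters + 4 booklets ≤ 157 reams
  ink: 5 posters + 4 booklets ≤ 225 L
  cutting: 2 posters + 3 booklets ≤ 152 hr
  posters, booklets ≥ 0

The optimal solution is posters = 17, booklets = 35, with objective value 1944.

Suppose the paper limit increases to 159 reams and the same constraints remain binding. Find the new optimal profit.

Check each constraint at x*: press time 52/59 (slack 7); paper 157/157 (tight); ink 225/225 (tight); cutting 139/152 (slack 13).
By complementary slackness, y = 0 for the non-binding constraints.
Dual feasibility on the basic columns requires 1·y_paper + 5·y_ink = 32, 4·y_paper + 4·y_ink = 40.
Solving: y_paper = 4.5, y_ink = 5.5.
Δz = y_paper·Δb = 4.5 × (2) = 9, so new z* = 1944 + 9 = 1953.

1953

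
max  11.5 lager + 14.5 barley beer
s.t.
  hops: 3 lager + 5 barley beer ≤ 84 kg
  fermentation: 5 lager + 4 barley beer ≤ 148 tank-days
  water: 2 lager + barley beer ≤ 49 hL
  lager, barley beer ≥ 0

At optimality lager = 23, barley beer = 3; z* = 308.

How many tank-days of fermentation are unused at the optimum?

fermentation used = 5·23 + 4·3 = 127; slack = 148 − 127 = 21.

21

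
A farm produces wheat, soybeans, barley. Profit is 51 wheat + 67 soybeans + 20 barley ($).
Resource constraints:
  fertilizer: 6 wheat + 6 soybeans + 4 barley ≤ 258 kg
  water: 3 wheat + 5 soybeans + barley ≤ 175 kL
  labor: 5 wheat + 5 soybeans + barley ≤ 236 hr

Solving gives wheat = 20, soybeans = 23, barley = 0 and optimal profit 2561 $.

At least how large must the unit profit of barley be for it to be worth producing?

At the optimum: fertilizer uses 258 of 258 (binding); water uses 175 of 175 (binding); labor uses 215 of 236 (slack = 21).
Since labor is not tight, its dual is 0.
Dual feasibility on the basic columns requires 6·y_fertilizer + 3·y_water = 51, 6·y_fertilizer + 5·y_water = 67.
Solving: y_fertilizer = 4.5, y_water = 8.
barley enters the basis when its profit ≥ yᵀa₃ = 4.5·4 + 8·1 = 26.

26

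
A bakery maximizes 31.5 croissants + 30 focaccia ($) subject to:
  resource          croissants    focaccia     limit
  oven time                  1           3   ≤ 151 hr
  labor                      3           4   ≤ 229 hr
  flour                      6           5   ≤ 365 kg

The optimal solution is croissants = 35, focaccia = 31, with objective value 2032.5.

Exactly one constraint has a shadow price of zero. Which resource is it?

oven time

oven time: 128/151 (slack 23)
labor: 229/229 (binding)
flour: 365/365 (binding)
By complementary slackness, a constraint with positive slack has shadow price 0 → oven time.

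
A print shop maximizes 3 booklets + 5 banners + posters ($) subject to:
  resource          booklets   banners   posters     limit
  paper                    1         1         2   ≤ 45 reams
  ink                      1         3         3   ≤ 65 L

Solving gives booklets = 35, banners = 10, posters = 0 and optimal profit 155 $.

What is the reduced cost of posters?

Both paper and ink are binding at x*.
Dual feasibility on the basic columns requires 1·y_paper + 1·y_ink = 3, 1·y_paper + 3·y_ink = 5.
This yields shadow prices y_paper = 2, y_ink = 1.
Reduced cost of posters: c₃ − yᵀa₃ = 1 − (2·2 + 1·3) = 1 − 7 = -6.

-6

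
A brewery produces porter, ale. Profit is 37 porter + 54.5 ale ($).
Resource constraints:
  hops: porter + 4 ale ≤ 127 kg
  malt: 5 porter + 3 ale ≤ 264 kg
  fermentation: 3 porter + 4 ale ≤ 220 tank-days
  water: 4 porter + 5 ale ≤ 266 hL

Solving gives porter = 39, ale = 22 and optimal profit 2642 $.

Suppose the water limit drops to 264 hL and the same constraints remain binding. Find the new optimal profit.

Check each constraint at x*: hops 127/127 (tight); malt 261/264 (slack 3); fermentation 205/220 (slack 15); water 266/266 (tight).
By complementary slackness, y = 0 for the non-binding constraints.
The binding rows give the dual system: 1·y_hops + 4·y_water = 37 and 4·y_hops + 5·y_water = 54.5.
→ y_hops = 3 and y_water = 8.5.
Δz = y_water·Δb = 8.5 × (-2) = -17, so new z* = 2642 − 17 = 2625.

2625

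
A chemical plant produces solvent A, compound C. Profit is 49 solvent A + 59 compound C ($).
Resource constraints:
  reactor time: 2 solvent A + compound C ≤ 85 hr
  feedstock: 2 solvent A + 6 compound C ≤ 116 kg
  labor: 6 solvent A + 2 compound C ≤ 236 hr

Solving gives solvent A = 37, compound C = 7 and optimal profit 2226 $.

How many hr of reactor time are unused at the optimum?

reactor time used = 2·37 + 1·7 = 81; slack = 85 − 81 = 4.

4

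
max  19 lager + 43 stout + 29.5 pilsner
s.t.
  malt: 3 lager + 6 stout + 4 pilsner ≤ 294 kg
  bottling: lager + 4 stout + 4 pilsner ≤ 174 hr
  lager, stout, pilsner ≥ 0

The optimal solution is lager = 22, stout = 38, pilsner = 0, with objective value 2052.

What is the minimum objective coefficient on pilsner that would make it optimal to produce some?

At the optimum: malt uses 294 of 294 (binding); bottling uses 174 of 174 (binding).
From A_Bᵀ y = c: 3·y_malt + 1·y_bottling = 19; 6·y_malt + 4·y_bottling = 43.
This yields shadow prices y_malt = 5.5, y_bottling = 2.5.
pilsner enters the basis when its profit ≥ yᵀa₃ = 5.5·4 + 2.5·4 = 32.

32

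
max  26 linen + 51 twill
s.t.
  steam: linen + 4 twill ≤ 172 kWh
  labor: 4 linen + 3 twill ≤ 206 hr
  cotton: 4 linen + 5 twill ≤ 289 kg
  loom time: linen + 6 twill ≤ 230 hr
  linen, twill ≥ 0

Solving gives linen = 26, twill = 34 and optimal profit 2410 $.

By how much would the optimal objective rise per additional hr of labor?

5

Check each constraint at x*: steam 162/172 (slack 10); labor 206/206 (tight); cotton 274/289 (slack 15); loom time 230/230 (tight).
Slack constraints have shadow price 0 (complementary slackness).
From A_Bᵀ y = c: 4·y_labor + 1·y_loom time = 26; 3·y_labor + 6·y_loom time = 51.
This yields shadow prices y_labor = 5, y_loom time = 6.
Shadow price of labor = 5.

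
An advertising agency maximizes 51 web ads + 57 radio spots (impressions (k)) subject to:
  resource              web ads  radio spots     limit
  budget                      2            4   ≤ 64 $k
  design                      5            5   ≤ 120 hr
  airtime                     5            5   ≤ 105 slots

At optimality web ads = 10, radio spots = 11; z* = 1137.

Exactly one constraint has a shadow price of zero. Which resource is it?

design

budget: 64/64 (binding)
design: 105/120 (slack 15)
airtime: 105/105 (binding)
By complementary slackness, a constraint with positive slack has shadow price 0 → design.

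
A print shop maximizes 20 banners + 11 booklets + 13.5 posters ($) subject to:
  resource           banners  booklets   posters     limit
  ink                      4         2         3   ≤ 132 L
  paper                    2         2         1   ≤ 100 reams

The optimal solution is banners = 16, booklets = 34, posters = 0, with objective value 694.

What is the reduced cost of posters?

-1

At the optimum: ink uses 132 of 132 (binding); paper uses 100 of 100 (binding).
The binding rows give the dual system: 4·y_ink + 2·y_paper = 20 and 2·y_ink + 2·y_paper = 11.
This yields shadow prices y_ink = 4.5, y_paper = 1.
Reduced cost of posters: c₃ − yᵀa₃ = 13.5 − (4.5·3 + 1·1) = 13.5 − 14.5 = -1.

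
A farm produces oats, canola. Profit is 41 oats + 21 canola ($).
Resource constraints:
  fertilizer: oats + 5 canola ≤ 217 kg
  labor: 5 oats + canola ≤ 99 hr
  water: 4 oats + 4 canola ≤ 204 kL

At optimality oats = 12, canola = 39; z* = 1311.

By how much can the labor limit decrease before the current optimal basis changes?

Binding constraints: labor, water. The basis is B = [[5,1],[4,4]] with det 16.
Per unit decrease in labor, x* moves by d = (-0.25, 0.25).
The basis stays optimal until fertilizer becomes binding; allowable decrease = 10 hr.

10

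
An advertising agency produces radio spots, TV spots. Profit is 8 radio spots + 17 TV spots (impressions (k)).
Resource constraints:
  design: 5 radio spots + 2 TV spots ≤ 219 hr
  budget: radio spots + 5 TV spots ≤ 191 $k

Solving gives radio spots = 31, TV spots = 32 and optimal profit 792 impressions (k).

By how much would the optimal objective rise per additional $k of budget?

3

Both design and budget are binding at x*.
The binding rows give the dual system: 5·y_design + 1·y_budget = 8 and 2·y_design + 5·y_budget = 17.
Solving: y_design = 1, y_budget = 3.
Shadow price of budget = 3.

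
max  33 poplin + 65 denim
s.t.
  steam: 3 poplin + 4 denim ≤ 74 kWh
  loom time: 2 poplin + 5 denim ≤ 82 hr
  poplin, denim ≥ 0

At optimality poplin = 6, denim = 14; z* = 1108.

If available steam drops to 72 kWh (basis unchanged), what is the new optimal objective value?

1098

Check each constraint at x*: steam 74/74 (tight); loom time 82/82 (tight).
Dual feasibility on the basic columns requires 3·y_steam + 2·y_loom time = 33, 4·y_steam + 5·y_loom time = 65.
→ y_steam = 5 and y_loom time = 9.
Δz = y_steam·Δb = 5 × (-2) = -10, so new z* = 1108 − 10 = 1098.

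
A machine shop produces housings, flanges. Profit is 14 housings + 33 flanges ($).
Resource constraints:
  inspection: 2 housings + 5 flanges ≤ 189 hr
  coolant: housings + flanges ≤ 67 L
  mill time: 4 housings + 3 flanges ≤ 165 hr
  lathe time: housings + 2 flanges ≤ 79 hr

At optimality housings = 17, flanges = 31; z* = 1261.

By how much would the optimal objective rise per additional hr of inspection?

Check each constraint at x*: inspection 189/189 (tight); coolant 48/67 (slack 19); mill time 161/165 (slack 4); lathe time 79/79 (tight).
Slack constraints have shadow price 0 (complementary slackness).
Dual feasibility on the basic columns requires 2·y_inspection + 1·y_lathe time = 14, 5·y_inspection + 2·y_lathe time = 33.
This yields shadow prices y_inspection = 5, y_lathe time = 4.
Shadow price of inspection = 5.

5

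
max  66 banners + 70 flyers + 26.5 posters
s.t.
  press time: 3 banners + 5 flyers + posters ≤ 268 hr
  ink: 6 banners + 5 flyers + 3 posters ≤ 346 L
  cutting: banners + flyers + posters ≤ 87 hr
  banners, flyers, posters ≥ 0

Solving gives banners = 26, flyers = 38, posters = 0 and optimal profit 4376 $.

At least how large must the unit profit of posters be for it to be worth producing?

At the optimum: press time uses 268 of 268 (binding); ink uses 346 of 346 (binding); cutting uses 64 of 87 (slack = 23).
Since cutting is not tight, its dual is 0.
Dual feasibility on the basic columns requires 3·y_press time + 6·y_ink = 66, 5·y_press time + 5·y_ink = 70.
→ y_press time = 6 and y_ink = 8.
posters enters the basis when its profit ≥ yᵀa₃ = 6·1 + 8·3 = 30.

30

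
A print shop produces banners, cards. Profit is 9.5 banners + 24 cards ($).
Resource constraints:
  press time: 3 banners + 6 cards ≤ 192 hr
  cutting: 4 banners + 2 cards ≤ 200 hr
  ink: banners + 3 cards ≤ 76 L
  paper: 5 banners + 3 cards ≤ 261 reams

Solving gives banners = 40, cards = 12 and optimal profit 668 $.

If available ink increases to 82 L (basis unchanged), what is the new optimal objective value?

At the optimum: press time uses 192 of 192 (binding); cutting uses 184 of 200 (slack = 16); ink uses 76 of 76 (binding); paper uses 236 of 261 (slack = 25).
Since cutting, paper are not tight, their duals are 0.
The binding rows give the dual system: 3·y_press time + 1·y_ink = 9.5 and 6·y_press time + 3·y_ink = 24.
This yields shadow prices y_press time = 1.5, y_ink = 5.
Δz = y_ink·Δb = 5 × (6) = 30, so new z* = 668 + 30 = 698.

698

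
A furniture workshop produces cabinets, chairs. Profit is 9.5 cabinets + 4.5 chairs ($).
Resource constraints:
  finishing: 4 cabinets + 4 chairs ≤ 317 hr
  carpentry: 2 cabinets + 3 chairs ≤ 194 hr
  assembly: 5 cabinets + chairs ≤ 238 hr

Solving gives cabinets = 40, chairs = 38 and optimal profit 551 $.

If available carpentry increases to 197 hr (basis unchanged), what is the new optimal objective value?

Check each constraint at x*: finishing 312/317 (slack 5); carpentry 194/194 (tight); assembly 238/238 (tight).
By complementary slackness, y = 0 for the non-binding constraint.
From A_Bᵀ y = c: 2·y_carpentry + 5·y_assembly = 9.5; 3·y_carpentry + 1·y_assembly = 4.5.
Solving: y_carpentry = 1, y_assembly = 1.5.
Δz = y_carpentry·Δb = 1 × (3) = 3, so new z* = 551 + 3 = 554.

554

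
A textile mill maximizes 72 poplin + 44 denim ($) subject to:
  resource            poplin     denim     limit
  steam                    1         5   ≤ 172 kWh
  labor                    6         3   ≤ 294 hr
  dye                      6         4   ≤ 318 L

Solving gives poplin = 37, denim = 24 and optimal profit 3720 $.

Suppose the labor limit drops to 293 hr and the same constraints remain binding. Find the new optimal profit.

Binding: labor and dye. Non-binding: steam (15 unused).
By complementary slackness, y = 0 for the non-binding constraint.
From A_Bᵀ y = c: 6·y_labor + 6·y_dye = 72; 3·y_labor + 4·y_dye = 44.
Solving: y_labor = 4, y_dye = 8.
Δz = y_labor·Δb = 4 × (-1) = -4, so new z* = 3720 − 4 = 3716.

3716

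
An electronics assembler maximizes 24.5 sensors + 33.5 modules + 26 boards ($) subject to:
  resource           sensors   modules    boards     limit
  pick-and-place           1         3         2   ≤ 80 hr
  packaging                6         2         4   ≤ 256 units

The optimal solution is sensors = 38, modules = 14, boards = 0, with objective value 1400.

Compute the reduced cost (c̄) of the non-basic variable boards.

-3

Both pick-and-place and packaging are binding at x*.
Dual feasibility on the basic columns requires 1·y_pick-and-place + 6·y_packaging = 24.5, 3·y_pick-and-place + 2·y_packaging = 33.5.
→ y_pick-and-place = 9.5 and y_packaging = 2.5.
Reduced cost of boards: c₃ − yᵀa₃ = 26 − (9.5·2 + 2.5·4) = 26 − 29 = -3.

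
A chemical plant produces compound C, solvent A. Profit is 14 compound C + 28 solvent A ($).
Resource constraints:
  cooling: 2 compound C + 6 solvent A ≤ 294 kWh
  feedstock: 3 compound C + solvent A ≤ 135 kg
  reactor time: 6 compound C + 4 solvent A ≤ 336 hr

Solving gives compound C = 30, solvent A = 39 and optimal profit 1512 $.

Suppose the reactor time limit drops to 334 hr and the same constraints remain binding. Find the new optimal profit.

Check each constraint at x*: cooling 294/294 (tight); feedstock 129/135 (slack 6); reactor time 336/336 (tight).
Since feedstock is not tight, its dual is 0.
From A_Bᵀ y = c: 2·y_cooling + 6·y_reactor time = 14; 6·y_cooling + 4·y_reactor time = 28.
This yields shadow prices y_cooling = 4, y_reactor time = 1.
Δz = y_reactor time·Δb = 1 × (-2) = -2, so new z* = 1512 − 2 = 1510.

1510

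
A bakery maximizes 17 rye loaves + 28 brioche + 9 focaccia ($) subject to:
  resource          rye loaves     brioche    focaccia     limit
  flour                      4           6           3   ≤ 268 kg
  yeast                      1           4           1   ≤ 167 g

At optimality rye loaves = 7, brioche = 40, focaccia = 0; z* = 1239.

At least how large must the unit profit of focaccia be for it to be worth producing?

13

Both flour and yeast are binding at x*.
The binding rows give the dual system: 4·y_flour + 1·y_yeast = 17 and 6·y_flour + 4·y_yeast = 28.
Solving: y_flour = 4, y_yeast = 1.
focaccia enters the basis when its profit ≥ yᵀa₃ = 4·3 + 1·1 = 13.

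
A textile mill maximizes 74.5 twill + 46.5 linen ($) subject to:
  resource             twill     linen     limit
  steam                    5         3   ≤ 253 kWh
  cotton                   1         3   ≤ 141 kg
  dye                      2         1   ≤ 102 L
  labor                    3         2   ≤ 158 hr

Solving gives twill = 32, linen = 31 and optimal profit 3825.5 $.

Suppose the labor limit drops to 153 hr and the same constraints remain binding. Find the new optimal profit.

3780.5

Check each constraint at x*: steam 253/253 (tight); cotton 125/141 (slack 16); dye 95/102 (slack 7); labor 158/158 (tight).
By complementary slackness, y = 0 for the non-binding constraints.
From A_Bᵀ y = c: 5·y_steam + 3·y_labor = 74.5; 3·y_steam + 2·y_labor = 46.5.
Solving: y_steam = 9.5, y_labor = 9.
Δz = y_labor·Δb = 9 × (-5) = -45, so new z* = 3825.5 − 45 = 3780.5.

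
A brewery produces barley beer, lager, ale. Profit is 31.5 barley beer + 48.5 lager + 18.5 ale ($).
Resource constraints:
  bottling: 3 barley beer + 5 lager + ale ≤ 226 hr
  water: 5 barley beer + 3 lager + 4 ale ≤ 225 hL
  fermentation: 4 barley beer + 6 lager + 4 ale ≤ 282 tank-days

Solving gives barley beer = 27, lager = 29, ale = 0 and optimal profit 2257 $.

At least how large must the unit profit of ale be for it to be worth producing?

26.5

Binding: bottling and fermentation. Non-binding: water (3 unused).
By complementary slackness, y = 0 for the non-binding constraint.
Dual feasibility on the basic columns requires 3·y_bottling + 4·y_fermentation = 31.5, 5·y_bottling + 6·y_fermentation = 48.5.
This yields shadow prices y_bottling = 2.5, y_fermentation = 6.
ale enters the basis when its profit ≥ yᵀa₃ = 2.5·1 + 6·4 = 26.5.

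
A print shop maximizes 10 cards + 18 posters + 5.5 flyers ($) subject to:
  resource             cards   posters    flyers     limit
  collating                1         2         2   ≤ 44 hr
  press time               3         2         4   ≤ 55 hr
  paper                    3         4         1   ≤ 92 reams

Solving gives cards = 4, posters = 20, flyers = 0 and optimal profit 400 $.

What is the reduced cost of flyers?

-9.5

At the optimum: collating uses 44 of 44 (binding); press time uses 52 of 55 (slack = 3); paper uses 92 of 92 (binding).
Slack constraints have shadow price 0 (complementary slackness).
From A_Bᵀ y = c: 1·y_collating + 3·y_paper = 10; 2·y_collating + 4·y_paper = 18.
→ y_collating = 7 and y_paper = 1.
Reduced cost of flyers: c₃ − yᵀa₃ = 5.5 − (7·2 + 1·1) = 5.5 − 15 = -9.5.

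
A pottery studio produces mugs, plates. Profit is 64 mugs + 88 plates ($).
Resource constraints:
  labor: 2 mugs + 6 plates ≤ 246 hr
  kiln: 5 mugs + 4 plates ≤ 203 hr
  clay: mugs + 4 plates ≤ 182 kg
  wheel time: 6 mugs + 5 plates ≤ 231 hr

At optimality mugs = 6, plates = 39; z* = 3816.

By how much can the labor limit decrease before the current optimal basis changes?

Binding constraints: labor, wheel time. The basis is B = [[2,6],[6,5]] with det -26.
Per unit decrease in labor, x* moves by d = (0.1923, -0.2308).
The basis stays optimal until plates reaches 0; allowable decrease = 169 hr.

169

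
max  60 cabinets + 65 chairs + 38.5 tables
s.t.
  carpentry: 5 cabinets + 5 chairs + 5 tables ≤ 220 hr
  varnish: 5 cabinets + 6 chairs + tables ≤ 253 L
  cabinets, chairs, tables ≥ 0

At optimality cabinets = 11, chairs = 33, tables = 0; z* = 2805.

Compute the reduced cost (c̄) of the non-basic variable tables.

At the optimum: carpentry uses 220 of 220 (binding); varnish uses 253 of 253 (binding).
The binding rows give the dual system: 5·y_carpentry + 5·y_varnish = 60 and 5·y_carpentry + 6·y_varnish = 65.
This yields shadow prices y_carpentry = 7, y_varnish = 5.
Reduced cost of tables: c₃ − yᵀa₃ = 38.5 − (7·5 + 5·1) = 38.5 − 40 = -1.5.

-1.5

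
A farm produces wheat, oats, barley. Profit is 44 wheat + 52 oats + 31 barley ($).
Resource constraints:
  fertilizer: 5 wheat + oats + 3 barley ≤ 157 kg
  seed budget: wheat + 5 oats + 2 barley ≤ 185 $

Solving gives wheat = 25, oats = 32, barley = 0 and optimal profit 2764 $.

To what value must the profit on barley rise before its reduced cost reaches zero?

At the optimum: fertilizer uses 157 of 157 (binding); seed budget uses 185 of 185 (binding).
The binding rows give the dual system: 5·y_fertilizer + 1·y_seed budget = 44 and 1·y_fertilizer + 5·y_seed budget = 52.
This yields shadow prices y_fertilizer = 7, y_seed budget = 9.
barley enters the basis when its profit ≥ yᵀa₃ = 7·3 + 9·2 = 39.

39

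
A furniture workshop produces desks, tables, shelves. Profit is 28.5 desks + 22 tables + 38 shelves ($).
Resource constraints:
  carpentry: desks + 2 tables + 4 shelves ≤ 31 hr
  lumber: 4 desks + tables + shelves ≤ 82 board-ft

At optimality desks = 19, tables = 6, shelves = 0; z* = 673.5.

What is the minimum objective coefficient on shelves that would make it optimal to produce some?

At the optimum: carpentry uses 31 of 31 (binding); lumber uses 82 of 82 (binding).
The binding rows give the dual system: 1·y_carpentry + 4·y_lumber = 28.5 and 2·y_carpentry + 1·y_lumber = 22.
This yields shadow prices y_carpentry = 8.5, y_lumber = 5.
shelves enters the basis when its profit ≥ yᵀa₃ = 8.5·4 + 5·1 = 39.

39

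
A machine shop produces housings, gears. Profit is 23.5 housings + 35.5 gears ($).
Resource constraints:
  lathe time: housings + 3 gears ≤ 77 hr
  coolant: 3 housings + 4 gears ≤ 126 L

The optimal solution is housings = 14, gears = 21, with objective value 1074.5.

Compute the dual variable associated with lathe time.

Check each constraint at x*: lathe time 77/77 (tight); coolant 126/126 (tight).
From A_Bᵀ y = c: 1·y_lathe time + 3·y_coolant = 23.5; 3·y_lathe time + 4·y_coolant = 35.5.
→ y_lathe time = 2.5 and y_coolant = 7.
Shadow price of lathe time = 2.5.

2.5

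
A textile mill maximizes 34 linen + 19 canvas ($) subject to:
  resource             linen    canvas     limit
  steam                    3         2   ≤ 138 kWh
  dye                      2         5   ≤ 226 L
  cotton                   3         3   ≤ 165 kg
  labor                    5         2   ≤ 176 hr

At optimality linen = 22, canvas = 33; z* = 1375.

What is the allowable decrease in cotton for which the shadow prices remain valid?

Binding constraints: cotton, labor. The basis is B = [[3,3],[5,2]] with det -9.
Per unit decrease in cotton, x* moves by d = (0.2222, -0.5556).
The basis stays optimal until canvas reaches 0; allowable decrease = 59.4 kg.

59.4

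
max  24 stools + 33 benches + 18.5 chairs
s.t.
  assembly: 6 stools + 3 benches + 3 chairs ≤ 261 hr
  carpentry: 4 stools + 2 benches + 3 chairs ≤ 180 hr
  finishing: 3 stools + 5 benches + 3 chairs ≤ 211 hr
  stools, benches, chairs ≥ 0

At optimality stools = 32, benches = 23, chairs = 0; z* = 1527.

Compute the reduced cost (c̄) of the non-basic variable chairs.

-2.5

Binding: assembly and finishing. Non-binding: carpentry (6 unused).
Since carpentry is not tight, its dual is 0.
The binding rows give the dual system: 6·y_assembly + 3·y_finishing = 24 and 3·y_assembly + 5·y_finishing = 33.
This yields shadow prices y_assembly = 1, y_finishing = 6.
Reduced cost of chairs: c₃ − yᵀa₃ = 18.5 − (1·3 + 6·3) = 18.5 − 21 = -2.5.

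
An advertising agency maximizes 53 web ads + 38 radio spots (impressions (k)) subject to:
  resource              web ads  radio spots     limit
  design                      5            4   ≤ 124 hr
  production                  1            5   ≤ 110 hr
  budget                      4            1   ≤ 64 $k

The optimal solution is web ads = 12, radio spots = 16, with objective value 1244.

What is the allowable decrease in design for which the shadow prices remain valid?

44

Binding constraints: design, budget. The basis is B = [[5,4],[4,1]] with det -11.
Per unit decrease in design, x* moves by d = (0.0909, -0.3636).
The basis stays optimal until radio spots reaches 0; allowable decrease = 44 hr.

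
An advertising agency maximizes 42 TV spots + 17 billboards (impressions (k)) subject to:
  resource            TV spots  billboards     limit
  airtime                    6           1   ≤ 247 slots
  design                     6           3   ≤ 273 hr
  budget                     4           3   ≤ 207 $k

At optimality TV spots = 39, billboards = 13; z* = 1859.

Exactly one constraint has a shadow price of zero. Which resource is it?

budget

airtime: 247/247 (binding)
design: 273/273 (binding)
budget: 195/207 (slack 12)
By complementary slackness, a constraint with positive slack has shadow price 0 → budget.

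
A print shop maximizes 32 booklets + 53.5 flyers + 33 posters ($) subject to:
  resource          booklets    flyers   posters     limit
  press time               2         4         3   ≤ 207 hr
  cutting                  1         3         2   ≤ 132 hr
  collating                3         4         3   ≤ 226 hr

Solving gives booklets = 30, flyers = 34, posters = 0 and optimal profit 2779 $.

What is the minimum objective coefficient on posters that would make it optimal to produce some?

Binding: cutting and collating. Non-binding: press time (11 unused).
Slack constraints have shadow price 0 (complementary slackness).
From A_Bᵀ y = c: 1·y_cutting + 3·y_collating = 32; 3·y_cutting + 4·y_collating = 53.5.
This yields shadow prices y_cutting = 6.5, y_collating = 8.5.
posters enters the basis when its profit ≥ yᵀa₃ = 6.5·2 + 8.5·3 = 38.5.

38.5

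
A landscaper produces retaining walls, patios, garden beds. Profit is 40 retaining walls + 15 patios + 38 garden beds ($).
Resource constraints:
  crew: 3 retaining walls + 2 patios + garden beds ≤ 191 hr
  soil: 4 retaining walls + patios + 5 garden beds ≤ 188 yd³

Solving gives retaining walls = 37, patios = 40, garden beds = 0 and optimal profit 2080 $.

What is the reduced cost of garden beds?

-1

At the optimum: crew uses 191 of 191 (binding); soil uses 188 of 188 (binding).
The binding rows give the dual system: 3·y_crew + 4·y_soil = 40 and 2·y_crew + 1·y_soil = 15.
→ y_crew = 4 and y_soil = 7.
Reduced cost of garden beds: c₃ − yᵀa₃ = 38 − (4·1 + 7·5) = 38 − 39 = -1.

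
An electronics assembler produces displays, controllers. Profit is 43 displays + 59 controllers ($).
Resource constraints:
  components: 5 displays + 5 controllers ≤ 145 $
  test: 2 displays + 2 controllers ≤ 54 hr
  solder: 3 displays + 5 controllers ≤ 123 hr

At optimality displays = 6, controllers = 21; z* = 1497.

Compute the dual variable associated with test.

9.5

Binding: test and solder. Non-binding: components (10 unused).
Slack constraints have shadow price 0 (complementary slackness).
From A_Bᵀ y = c: 2·y_test + 3·y_solder = 43; 2·y_test + 5·y_solder = 59.
Solving: y_test = 9.5, y_solder = 8.
Shadow price of test = 9.5.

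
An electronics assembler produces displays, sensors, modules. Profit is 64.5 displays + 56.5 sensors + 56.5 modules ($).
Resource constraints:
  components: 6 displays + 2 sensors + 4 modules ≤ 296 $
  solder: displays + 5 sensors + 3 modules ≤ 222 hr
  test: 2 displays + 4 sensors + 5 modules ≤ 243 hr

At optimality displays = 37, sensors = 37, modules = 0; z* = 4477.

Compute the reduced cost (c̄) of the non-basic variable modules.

-4

Check each constraint at x*: components 296/296 (tight); solder 222/222 (tight); test 222/243 (slack 21).
By complementary slackness, y = 0 for the non-binding constraint.
The binding rows give the dual system: 6·y_components + 1·y_solder = 64.5 and 2·y_components + 5·y_solder = 56.5.
→ y_components = 9.5 and y_solder = 7.5.
Reduced cost of modules: c₃ − yᵀa₃ = 56.5 − (9.5·4 + 7.5·3) = 56.5 − 60.5 = -4.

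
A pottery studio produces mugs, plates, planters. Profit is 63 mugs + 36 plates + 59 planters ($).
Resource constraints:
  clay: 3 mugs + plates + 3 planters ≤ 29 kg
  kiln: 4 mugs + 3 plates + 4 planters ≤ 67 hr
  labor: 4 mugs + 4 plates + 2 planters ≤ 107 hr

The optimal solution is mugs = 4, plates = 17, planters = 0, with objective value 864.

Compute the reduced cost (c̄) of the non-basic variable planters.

Binding: clay and kiln. Non-binding: labor (23 unused).
Since labor is not tight, its dual is 0.
Dual feasibility on the basic columns requires 3·y_clay + 4·y_kiln = 63, 1·y_clay + 3·y_kiln = 36.
Solving: y_clay = 9, y_kiln = 9.
Reduced cost of planters: c₃ − yᵀa₃ = 59 − (9·3 + 9·4) = 59 − 63 = -4.

-4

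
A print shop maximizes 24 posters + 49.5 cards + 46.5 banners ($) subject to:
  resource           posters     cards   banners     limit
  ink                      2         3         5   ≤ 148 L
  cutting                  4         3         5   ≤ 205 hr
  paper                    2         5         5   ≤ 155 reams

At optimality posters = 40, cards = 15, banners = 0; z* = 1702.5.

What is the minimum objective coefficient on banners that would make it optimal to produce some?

52.5

Check each constraint at x*: ink 125/148 (slack 23); cutting 205/205 (tight); paper 155/155 (tight).
Since ink is not tight, its dual is 0.
From A_Bᵀ y = c: 4·y_cutting + 2·y_paper = 24; 3·y_cutting + 5·y_paper = 49.5.
This yields shadow prices y_cutting = 1.5, y_paper = 9.
banners enters the basis when its profit ≥ yᵀa₃ = 1.5·5 + 9·5 = 52.5.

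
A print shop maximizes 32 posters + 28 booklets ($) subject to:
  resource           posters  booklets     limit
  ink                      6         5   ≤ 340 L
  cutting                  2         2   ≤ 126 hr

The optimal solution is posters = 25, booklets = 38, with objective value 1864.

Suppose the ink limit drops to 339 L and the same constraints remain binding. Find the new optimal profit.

At the optimum: ink uses 340 of 340 (binding); cutting uses 126 of 126 (binding).
From A_Bᵀ y = c: 6·y_ink + 2·y_cutting = 32; 5·y_ink + 2·y_cutting = 28.
Solving: y_ink = 4, y_cutting = 4.
Δz = y_ink·Δb = 4 × (-1) = -4, so new z* = 1864 − 4 = 1860.

1860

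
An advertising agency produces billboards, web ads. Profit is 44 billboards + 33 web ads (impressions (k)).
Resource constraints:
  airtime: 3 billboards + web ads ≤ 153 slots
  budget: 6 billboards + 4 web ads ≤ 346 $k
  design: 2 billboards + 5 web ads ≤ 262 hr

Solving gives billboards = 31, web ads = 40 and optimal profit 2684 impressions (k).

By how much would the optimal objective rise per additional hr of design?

Check each constraint at x*: airtime 133/153 (slack 20); budget 346/346 (tight); design 262/262 (tight).
By complementary slackness, y = 0 for the non-binding constraint.
Dual feasibility on the basic columns requires 6·y_budget + 2·y_design = 44, 4·y_budget + 5·y_design = 33.
→ y_budget = 7 and y_design = 1.
Shadow price of design = 1.

1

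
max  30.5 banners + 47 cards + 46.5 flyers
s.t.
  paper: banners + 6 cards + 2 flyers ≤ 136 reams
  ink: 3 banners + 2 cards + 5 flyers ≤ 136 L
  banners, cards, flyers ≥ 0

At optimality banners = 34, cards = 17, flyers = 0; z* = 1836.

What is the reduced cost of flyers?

Both paper and ink are binding at x*.
From A_Bᵀ y = c: 1·y_paper + 3·y_ink = 30.5; 6·y_paper + 2·y_ink = 47.
→ y_paper = 5 and y_ink = 8.5.
Reduced cost of flyers: c₃ − yᵀa₃ = 46.5 − (5·2 + 8.5·5) = 46.5 − 52.5 = -6.

-6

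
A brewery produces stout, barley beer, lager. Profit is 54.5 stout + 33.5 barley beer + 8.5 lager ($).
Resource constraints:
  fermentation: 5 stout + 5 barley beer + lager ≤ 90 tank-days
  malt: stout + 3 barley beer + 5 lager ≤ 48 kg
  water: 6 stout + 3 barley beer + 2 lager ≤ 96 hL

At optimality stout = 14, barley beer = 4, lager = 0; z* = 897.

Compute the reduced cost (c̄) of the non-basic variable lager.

Binding: fermentation and water. Non-binding: malt (22 unused).
Slack constraints have shadow price 0 (complementary slackness).
Dual feasibility on the basic columns requires 5·y_fermentation + 6·y_water = 54.5, 5·y_fermentation + 3·y_water = 33.5.
This yields shadow prices y_fermentation = 2.5, y_water = 7.
Reduced cost of lager: c₃ − yᵀa₃ = 8.5 − (2.5·1 + 7·2) = 8.5 − 16.5 = -8.

-8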